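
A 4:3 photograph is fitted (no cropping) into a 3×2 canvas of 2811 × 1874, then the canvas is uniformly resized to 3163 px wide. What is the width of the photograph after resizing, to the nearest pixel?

Fitted into 2811×1874, the photograph spans the height; its width is 1874 × 4/3 ≈ 2498.67 px.
Scaling 2811 → 3163 is ×1.1252, so the width becomes 2498.67 × 1.1252 ≈ 2811.56 px.

2812 px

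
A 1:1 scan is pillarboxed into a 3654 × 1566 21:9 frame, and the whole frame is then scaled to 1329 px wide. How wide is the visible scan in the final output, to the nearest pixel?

570 px

Fitted into 3654×1566, the scan spans the height; its width is 1566 × 1/1 ≈ 1566.00 px.
The frame scales by 1329/3654 = 0.3637; 1566.00 × 0.3637 ≈ 569.57 px.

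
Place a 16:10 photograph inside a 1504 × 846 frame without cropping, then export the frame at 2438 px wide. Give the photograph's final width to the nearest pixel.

In the 1504×846 frame the photograph fills the height: width = 846 × 16/10 ≈ 1353.60 px.
Scaling 1504 → 2438 is ×1.6210, so the width becomes 1353.60 × 1.6210 ≈ 2194.20 px.

2194 px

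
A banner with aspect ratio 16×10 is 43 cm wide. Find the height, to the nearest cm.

At 16×10, 43 × 10/16 ≈ 26.88.

27 cm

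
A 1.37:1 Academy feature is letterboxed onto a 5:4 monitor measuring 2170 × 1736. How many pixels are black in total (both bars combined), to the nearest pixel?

329967 pixels

1.37:1 Academy (1.370) > 5:4 (1.250), so the feature fills the width.
That makes the image 1583.9416 px tall (2170 / 1.370).
1736 − 1583.9416 = 152.0584 px of bars.
Bar area = 152.0584 × 2170 ≈ 329967 px.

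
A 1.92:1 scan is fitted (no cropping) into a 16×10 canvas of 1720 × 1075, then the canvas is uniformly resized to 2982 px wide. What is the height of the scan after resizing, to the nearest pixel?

In the 1720×1075 frame the scan fills the width: height = 1720 / 1.920 ≈ 895.83 px.
Scaling 1720 → 2982 is ×1.7337, so the height becomes 895.83 × 1.7337 ≈ 1553.12 px.

1553 px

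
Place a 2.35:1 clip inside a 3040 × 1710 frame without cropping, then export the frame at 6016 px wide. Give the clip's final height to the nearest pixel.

In the 3040×1710 frame the clip fills the width: height = 3040 / 2.350 ≈ 1293.62 px.
Scaling 3040 → 6016 is ×1.9789, so the height becomes 1293.62 × 1.9789 ≈ 2560.00 px.

2560 px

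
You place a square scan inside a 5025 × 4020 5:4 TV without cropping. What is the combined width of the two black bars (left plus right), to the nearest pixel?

1005 px

square is narrower than 5:4, so it spans the full height.
Content width = 4020 × 1/1 ≈ 4020.00 px.
5025 − 4020.00 = 1005.00 px of bars.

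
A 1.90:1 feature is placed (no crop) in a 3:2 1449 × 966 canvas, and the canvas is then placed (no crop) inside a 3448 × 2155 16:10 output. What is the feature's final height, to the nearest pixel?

Inside the 1449×966 canvas the feature is width-limited at 1449.00 × 762.63.
The 3:2 canvas is height-limited in 3448×2155, giving 3232.50 × 2155.00; scale factor 2.2308.
Applying the same ×2.2308: 762.63 → 1701.32.

1701 px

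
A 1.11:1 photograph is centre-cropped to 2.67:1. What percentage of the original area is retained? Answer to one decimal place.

41.6%

Going from 1.11:1 to 2.67:1 means cutting height while keeping width.
Area ratio = (1.110)/(2.670) = 41.57% retained.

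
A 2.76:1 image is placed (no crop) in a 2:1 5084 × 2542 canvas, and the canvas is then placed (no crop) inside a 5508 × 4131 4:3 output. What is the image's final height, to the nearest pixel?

Inside the 5084×2542 canvas the image is width-limited at 5084.00 × 1842.03.
2:1 in 5508×4131: fills the width, so the intermediate becomes 5508.00 × 2754.00 — a scale of ×1.0834.
The image scales with it: height 1842.03 × 1.0834 ≈ 1995.65.

1996 px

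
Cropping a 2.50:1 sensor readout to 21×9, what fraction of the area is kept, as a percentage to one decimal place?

Going from 2.50:1 to 21×9 means cutting width while keeping height.
Area ratio = (2.333)/(2.500) = 93.33% retained.

93.3%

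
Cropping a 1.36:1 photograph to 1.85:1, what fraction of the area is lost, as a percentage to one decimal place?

26.5%

Going from 1.36:1 to 1.85:1 means cutting height while keeping width.
(1.360)/(1.850) ≈ 0.735 of the area survives, leaving 26.49% discarded.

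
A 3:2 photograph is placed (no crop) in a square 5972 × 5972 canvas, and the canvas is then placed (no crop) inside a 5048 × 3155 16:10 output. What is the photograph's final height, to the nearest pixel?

2103 px

Inside the 5972×5972 canvas the photograph is width-limited at 5972.00 × 3981.33.
Second fit — the square canvas into 5048×3155 spans the height: 3155.00 × 3155.00 (×0.5283 from 5972×5972).
Applying the same ×0.5283: 3981.33 → 2103.33.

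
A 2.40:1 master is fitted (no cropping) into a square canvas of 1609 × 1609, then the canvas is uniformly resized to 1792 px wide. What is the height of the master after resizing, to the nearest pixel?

747 px

At 1609×1609 the master is width-limited, so height = 1609 / 2.400 ≈ 670.42 px.
Scaling 1609 → 1792 is ×1.1137, so the height becomes 670.42 × 1.1137 ≈ 746.67 px.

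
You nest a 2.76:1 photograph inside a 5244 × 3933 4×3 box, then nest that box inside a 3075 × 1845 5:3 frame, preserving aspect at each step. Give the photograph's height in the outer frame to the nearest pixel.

2.76:1 in 5244×3933: fills the width, so the photograph is 5244.00 × 1900.00.
Second fit — the 4×3 canvas into 3075×1845 spans the height: 2460.00 × 1845.00 (×0.4691 from 5244×3933).
The photograph scales with it: height 1900.00 × 0.4691 ≈ 891.30.

891 px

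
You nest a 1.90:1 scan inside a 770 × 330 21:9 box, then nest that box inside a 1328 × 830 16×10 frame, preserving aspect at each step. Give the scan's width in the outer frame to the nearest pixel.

Inside the 770×330 canvas the scan is height-limited at 627.00 × 330.00.
21:9 in 1328×830: fills the width, so the intermediate becomes 1328.00 × 569.14 — a scale of ×1.7247.
Applying the same ×1.7247: 627.00 → 1081.37.

1081 px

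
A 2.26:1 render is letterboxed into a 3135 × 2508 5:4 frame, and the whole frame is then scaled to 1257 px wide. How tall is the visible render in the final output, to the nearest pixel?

556 px

In the 3135×2508 frame the render fills the width: height = 3135 / 2.260 ≈ 1387.17 px.
Resizing to 1257 px wide multiplies everything by 0.4010: 1387.17 → 556.19 px.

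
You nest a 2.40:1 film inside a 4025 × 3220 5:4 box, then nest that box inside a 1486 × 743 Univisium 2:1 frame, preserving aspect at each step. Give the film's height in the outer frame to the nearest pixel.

387 px

Inside the 4025×3220 canvas the film is width-limited at 4025.00 × 1677.08.
The 5:4 canvas is height-limited in 1486×743, giving 928.75 × 743.00; scale factor 0.2307.
The film scales with it: height 1677.08 × 0.2307 ≈ 386.98.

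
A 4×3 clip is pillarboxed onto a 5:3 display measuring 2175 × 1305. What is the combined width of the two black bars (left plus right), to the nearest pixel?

435 px

4×3 is narrower than 5:3, so it spans the full height.
That makes the image 1740.00 px wide (1305 × 4/3).
Black = 2175 − 1740.00 = 435.00 px.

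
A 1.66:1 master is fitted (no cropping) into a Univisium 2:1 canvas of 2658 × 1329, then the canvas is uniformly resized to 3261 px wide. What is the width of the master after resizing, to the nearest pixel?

In the 2658×1329 frame the master fills the height: width = 1329 × 1.660 ≈ 2206.14 px.
Resizing to 3261 px wide multiplies everything by 1.2269: 2206.14 → 2706.63 px.

2707 px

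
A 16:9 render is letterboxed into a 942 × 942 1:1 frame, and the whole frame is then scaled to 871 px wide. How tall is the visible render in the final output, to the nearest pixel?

490 px

Fitted into 942×942, the render spans the width; its height is 942 × 9/16 ≈ 529.88 px.
Scaling 942 → 871 is ×0.9246, so the height becomes 529.88 × 0.9246 ≈ 489.94 px.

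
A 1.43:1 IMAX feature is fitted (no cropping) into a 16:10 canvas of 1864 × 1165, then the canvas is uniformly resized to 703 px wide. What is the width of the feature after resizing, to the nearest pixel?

628 px

At 1864×1165 the feature is height-limited, so width = 1165 × 1.430 ≈ 1665.95 px.
Resizing to 703 px wide multiplies everything by 0.3771: 1665.95 → 628.31 px.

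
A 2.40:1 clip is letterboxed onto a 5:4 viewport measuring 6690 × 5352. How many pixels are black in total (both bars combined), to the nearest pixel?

2.40:1 is wider than 5:4, so it spans the full width.
That makes the image 2787.5000 px tall (6690 / 2.400).
Leftover height: 5352 − 2787.5000 = 2564.5000 px.
Across the 6690-px span: 2564.5000 × 6690 ≈ 17156505 px.

17156505 pixels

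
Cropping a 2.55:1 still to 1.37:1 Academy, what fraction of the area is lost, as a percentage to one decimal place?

The height stays; only width is cut (since 1.37:1 Academy is narrower than 2.55:1).
Area ratio = (1.370)/(2.550) = 53.73%; the remaining 46.27% is cropped out.

46.3%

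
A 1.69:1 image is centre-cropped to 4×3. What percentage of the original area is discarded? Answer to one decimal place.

The height stays; only width is cut (since 4×3 is narrower than 1.69:1).
(1.333)/(1.690) ≈ 0.789 of the area survives, leaving 21.10% discarded.

21.1%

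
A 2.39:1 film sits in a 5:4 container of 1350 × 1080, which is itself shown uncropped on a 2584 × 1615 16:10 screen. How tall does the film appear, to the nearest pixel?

2.39:1 in 1350×1080: fills the width, so the film is 1350.00 × 564.85.
5:4 in 2584×1615: fills the height, so the intermediate becomes 2018.75 × 1615.00 — a scale of ×1.4954.
So the film's height is 564.85 × 1.4954 ≈ 844.67.

845 px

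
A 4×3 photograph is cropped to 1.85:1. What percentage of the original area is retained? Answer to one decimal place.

Going from 4×3 to 1.85:1 means cutting height while keeping width.
Fraction kept = (1.333)/(1.850) ≈ 72.07%.

72.1%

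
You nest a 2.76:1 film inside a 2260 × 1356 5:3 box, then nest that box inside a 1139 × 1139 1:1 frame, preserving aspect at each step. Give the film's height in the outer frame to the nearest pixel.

413 px

2.76:1 in 2260×1356: fills the width, so the film is 2260.00 × 818.84.
The 5:3 canvas is width-limited in 1139×1139, giving 1139.00 × 683.40; scale factor 0.5040.
Applying the same ×0.5040: 818.84 → 412.68.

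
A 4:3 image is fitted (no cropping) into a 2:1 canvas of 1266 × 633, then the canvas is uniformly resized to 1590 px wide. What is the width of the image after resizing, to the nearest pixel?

In the 1266×633 frame the image fills the height: width = 633 × 4/3 ≈ 844.00 px.
The frame scales by 1590/1266 = 1.2559; 844.00 × 1.2559 ≈ 1060.00 px.

1060 px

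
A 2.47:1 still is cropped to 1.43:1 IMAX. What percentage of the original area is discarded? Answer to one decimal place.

42.1%

1.43:1 IMAX is narrower than 2.47:1, so the crop keeps the full height and trims the width.
Fraction kept = (1.430)/(2.470) ≈ 57.89%, so 42.11% is lost.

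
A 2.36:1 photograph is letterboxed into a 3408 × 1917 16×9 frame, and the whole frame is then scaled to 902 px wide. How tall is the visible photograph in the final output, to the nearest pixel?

In the 3408×1917 frame the photograph fills the width: height = 3408 / 2.360 ≈ 1444.07 px.
The frame scales by 902/3408 = 0.2647; 1444.07 × 0.2647 ≈ 382.20 px.

382 px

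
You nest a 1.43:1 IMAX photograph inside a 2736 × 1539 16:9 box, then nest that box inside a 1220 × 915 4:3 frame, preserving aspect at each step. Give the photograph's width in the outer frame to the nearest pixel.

981 px

Inside the 2736×1539 canvas the photograph is height-limited at 2200.77 × 1539.00.
16:9 in 1220×915: fills the width, so the intermediate becomes 1220.00 × 686.25 — a scale of ×0.4459.
Applying the same ×0.4459: 2200.77 → 981.34.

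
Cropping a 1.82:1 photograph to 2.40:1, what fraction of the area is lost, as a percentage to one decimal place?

Going from 1.82:1 to 2.40:1 means cutting height while keeping width.
(1.820)/(2.400) ≈ 0.758 of the area survives, leaving 24.17% discarded.

24.2%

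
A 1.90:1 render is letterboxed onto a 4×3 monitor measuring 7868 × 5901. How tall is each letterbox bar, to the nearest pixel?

1.90:1 is wider than 4×3, so it spans the full width.
That makes the image 4141.05 px tall (7868 / 1.900).
Black = 5901 − 4141.05 = 1759.95 px, or 879.97 per bar.

880 px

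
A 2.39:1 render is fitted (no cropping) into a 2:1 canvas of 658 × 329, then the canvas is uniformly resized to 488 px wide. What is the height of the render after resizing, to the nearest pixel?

204 px

At 658×329 the render is width-limited, so height = 658 / 2.390 ≈ 275.31 px.
Scaling 658 → 488 is ×0.7416, so the height becomes 275.31 × 0.7416 ≈ 204.18 px.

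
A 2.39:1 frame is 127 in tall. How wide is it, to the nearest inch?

304 in

At 2.39:1, 127 × 2.390 ≈ 303.53.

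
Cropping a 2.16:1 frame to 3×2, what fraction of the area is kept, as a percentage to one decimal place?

69.4%

Going from 2.16:1 to 3×2 means cutting width while keeping height.
(1.500)/(2.160) ≈ 0.694 of the area survives.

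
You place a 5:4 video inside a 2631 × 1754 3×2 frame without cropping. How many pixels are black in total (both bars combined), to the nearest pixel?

769129 pixels

Since 1.250 < 1.500, the video is height-limited.
Content width = 1754 × 5/4 ≈ 2192.5000 px.
Leftover width: 2631 − 2192.5000 = 438.5000 px.
Bar area = 438.5000 × 1754 ≈ 769129 px.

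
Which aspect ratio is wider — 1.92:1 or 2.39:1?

2.39:1

1.92 and 2.39; 2.39 > 1.92.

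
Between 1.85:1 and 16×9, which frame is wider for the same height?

1.85:1

1.85 and 16×9 = 1.778; 1.85 > 1.778.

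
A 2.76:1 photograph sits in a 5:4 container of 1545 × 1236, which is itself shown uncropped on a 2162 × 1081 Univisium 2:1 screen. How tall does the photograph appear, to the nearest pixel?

490 px

2.76:1 in 1545×1236: fills the width, so the photograph is 1545.00 × 559.78.
The 5:4 canvas is height-limited in 2162×1081, giving 1351.25 × 1081.00; scale factor 0.8746.
Applying the same ×0.8746: 559.78 → 489.58.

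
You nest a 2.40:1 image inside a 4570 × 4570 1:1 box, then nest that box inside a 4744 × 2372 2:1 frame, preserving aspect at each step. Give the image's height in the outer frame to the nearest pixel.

Inside the 4570×4570 canvas the image is width-limited at 4570.00 × 1904.17.
1:1 in 4744×2372: fills the height, so the intermediate becomes 2372.00 × 2372.00 — a scale of ×0.5190.
Applying the same ×0.5190: 1904.17 → 988.33.

988 px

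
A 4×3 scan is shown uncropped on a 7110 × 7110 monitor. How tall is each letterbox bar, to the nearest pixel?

4×3 (1.333) > 1:1 (1.000), so the scan fills the width.
The scan is 7110 × 3/4 ≈ 5332.50 px tall.
7110 − 5332.50 = 1777.50 px of bars (888.75 each).

889 px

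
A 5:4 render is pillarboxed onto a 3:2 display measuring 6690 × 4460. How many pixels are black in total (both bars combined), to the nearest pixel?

Since 1.250 < 1.500, the render is height-limited.
The render is 4460 × 5/4 ≈ 5575.0000 px wide.
Black = 6690 − 5575.0000 = 1115.0000 px.
Across the 4460-px span: 1115.0000 × 4460 ≈ 4972900 px.

4972900 pixels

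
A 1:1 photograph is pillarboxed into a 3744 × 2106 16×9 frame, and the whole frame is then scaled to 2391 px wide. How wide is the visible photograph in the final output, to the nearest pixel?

1345 px

Fitted into 3744×2106, the photograph spans the height; its width is 2106 × 1/1 ≈ 2106.00 px.
Scaling 3744 → 2391 is ×0.6386, so the width becomes 2106.00 × 0.6386 ≈ 1344.94 px.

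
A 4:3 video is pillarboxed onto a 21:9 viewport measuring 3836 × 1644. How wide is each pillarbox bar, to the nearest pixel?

822 px

4:3 (1.333) < 21:9 (2.333), so the video fills the height.
The video is 1644 × 4/3 ≈ 2192.00 px wide.
Leftover width: 3836 − 2192.00 = 1644.00 px → 822.00 each side.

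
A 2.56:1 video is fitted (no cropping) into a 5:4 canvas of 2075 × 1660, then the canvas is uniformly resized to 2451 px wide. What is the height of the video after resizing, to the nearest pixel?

At 2075×1660 the video is width-limited, so height = 2075 / 2.560 ≈ 810.55 px.
Scaling 2075 → 2451 is ×1.1812, so the height becomes 810.55 × 1.1812 ≈ 957.42 px.

957 px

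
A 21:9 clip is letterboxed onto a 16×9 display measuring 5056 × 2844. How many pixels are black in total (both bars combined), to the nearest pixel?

3423634 pixels

Since 2.333 > 1.778, the clip is width-limited.
The clip is 5056 × 9/21 ≈ 2166.8571 px tall.
2844 − 2166.8571 = 677.1429 px of bars.
Bar area = 677.1429 × 5056 ≈ 3423634 px.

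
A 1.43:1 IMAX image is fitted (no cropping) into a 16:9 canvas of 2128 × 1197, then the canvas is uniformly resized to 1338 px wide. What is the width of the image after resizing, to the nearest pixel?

In the 2128×1197 frame the image fills the height: width = 1197 × 1.430 ≈ 1711.71 px.
Scaling 2128 → 1338 is ×0.6288, so the width becomes 1711.71 × 0.6288 ≈ 1076.25 px.

1076 px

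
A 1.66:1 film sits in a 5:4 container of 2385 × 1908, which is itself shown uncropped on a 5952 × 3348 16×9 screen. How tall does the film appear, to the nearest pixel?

Inside the 2385×1908 canvas the film is width-limited at 2385.00 × 1436.75.
The 5:4 canvas is height-limited in 5952×3348, giving 4185.00 × 3348.00; scale factor 1.7547.
So the film's height is 1436.75 × 1.7547 ≈ 2521.08.

2521 px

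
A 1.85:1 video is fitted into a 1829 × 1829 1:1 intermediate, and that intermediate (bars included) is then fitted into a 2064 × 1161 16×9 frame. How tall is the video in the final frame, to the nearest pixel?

628 px

Inside the 1829×1829 canvas the video is width-limited at 1829.00 × 988.65.
1:1 in 2064×1161: fills the height, so the intermediate becomes 1161.00 × 1161.00 — a scale of ×0.6348.
Applying the same ×0.6348: 988.65 → 627.57.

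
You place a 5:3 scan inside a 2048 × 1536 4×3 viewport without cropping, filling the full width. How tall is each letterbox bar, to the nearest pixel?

154 px

That makes the image 1228.80 px tall (2048 × 3/5).
Black = 1536 − 1228.80 = 307.20 px, or 153.60 per bar.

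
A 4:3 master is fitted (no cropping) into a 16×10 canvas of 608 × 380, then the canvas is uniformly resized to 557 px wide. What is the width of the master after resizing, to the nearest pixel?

464 px

Fitted into 608×380, the master spans the height; its width is 380 × 4/3 ≈ 506.67 px.
Resizing to 557 px wide multiplies everything by 0.9161: 506.67 → 464.17 px.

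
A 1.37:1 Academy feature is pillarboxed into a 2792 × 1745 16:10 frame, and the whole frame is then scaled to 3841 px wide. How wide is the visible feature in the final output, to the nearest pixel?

3289 px

In the 2792×1745 frame the feature fills the height: width = 1745 × 1.370 ≈ 2390.65 px.
Resizing to 3841 px wide multiplies everything by 1.3757: 2390.65 → 3288.86 px.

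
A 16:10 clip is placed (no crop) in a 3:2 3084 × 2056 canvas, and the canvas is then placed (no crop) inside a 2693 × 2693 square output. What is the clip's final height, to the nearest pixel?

1683 px

Inside the 3084×2056 canvas the clip is width-limited at 3084.00 × 1927.50.
Second fit — the 3:2 canvas into 2693×2693 spans the width: 2693.00 × 1795.33 (×0.8732 from 3084×2056).
So the clip's height is 1927.50 × 0.8732 ≈ 1683.12.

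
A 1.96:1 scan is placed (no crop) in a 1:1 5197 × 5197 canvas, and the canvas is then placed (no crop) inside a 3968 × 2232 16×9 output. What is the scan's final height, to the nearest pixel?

1139 px

Inside the 5197×5197 canvas the scan is width-limited at 5197.00 × 2651.53.
Second fit — the 1:1 canvas into 3968×2232 spans the height: 2232.00 × 2232.00 (×0.4295 from 5197×5197).
The scan scales with it: height 2651.53 × 0.4295 ≈ 1138.78.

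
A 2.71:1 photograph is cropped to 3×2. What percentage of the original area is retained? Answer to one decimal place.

The height stays; only width is cut (since 3×2 is narrower than 2.71:1).
Area ratio = (1.500)/(2.710) = 55.35% retained.

55.4%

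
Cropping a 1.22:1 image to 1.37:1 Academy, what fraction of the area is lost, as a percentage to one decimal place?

10.9%

The width stays; only height is cut (since 1.37:1 Academy is wider than 1.22:1).
Area ratio = (1.220)/(1.370) = 89.05%; the remaining 10.95% is cropped out.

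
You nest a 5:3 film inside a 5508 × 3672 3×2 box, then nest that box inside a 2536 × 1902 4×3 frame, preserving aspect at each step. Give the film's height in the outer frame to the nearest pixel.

First fit — 5:3 into 5508×3672 spans the width: 5508.00 × 3304.80.
3×2 in 2536×1902: fills the width, so the intermediate becomes 2536.00 × 1690.67 — a scale of ×0.4604.
The film scales with it: height 3304.80 × 0.4604 ≈ 1521.60.

1522 px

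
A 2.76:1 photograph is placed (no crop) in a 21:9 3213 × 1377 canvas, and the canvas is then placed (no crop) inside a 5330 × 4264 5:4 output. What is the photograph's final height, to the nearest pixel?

Inside the 3213×1377 canvas the photograph is width-limited at 3213.00 × 1164.13.
The 21:9 canvas is width-limited in 5330×4264, giving 5330.00 × 2284.29; scale factor 1.6589.
So the photograph's height is 1164.13 × 1.6589 ≈ 1931.16.

1931 px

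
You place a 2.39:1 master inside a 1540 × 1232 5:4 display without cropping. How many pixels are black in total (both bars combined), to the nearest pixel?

2.39:1 (2.390) > 5:4 (1.250), so the master fills the width.
Content height = 1540 / 2.390 ≈ 644.3515 px.
1232 − 644.3515 = 587.6485 px of bars.
That's 587.6485 × 1540 ≈ 904979 black pixels.

904979 pixels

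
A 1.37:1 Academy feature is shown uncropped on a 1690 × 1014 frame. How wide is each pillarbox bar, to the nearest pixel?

150 px

Since 1.370 < 1.667, the feature is height-limited.
Content width = 1014 × 1.370 ≈ 1389.18 px.
1690 − 1389.18 = 300.82 px of bars (150.41 each).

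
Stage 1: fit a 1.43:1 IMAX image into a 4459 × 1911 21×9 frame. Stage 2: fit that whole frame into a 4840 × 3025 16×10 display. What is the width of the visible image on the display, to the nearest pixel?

First fit — 1.43:1 IMAX into 4459×1911 spans the height: 2732.73 × 1911.00.
21×9 in 4840×3025: fills the width, so the intermediate becomes 4840.00 × 2074.29 — a scale of ×1.0854.
Applying the same ×1.0854: 2732.73 → 2966.23.

2966 px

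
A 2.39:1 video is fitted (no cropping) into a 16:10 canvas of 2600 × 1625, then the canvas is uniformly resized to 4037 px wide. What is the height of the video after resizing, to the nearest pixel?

At 2600×1625 the video is width-limited, so height = 2600 / 2.390 ≈ 1087.87 px.
Scaling 2600 → 4037 is ×1.5527, so the height becomes 1087.87 × 1.5527 ≈ 1689.12 px.

1689 px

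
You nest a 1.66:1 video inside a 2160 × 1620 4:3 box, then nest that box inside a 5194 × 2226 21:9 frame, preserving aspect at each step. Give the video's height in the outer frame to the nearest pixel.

Inside the 2160×1620 canvas the video is width-limited at 2160.00 × 1301.20.
4:3 in 5194×2226: fills the height, so the intermediate becomes 2968.00 × 2226.00 — a scale of ×1.3741.
The video scales with it: height 1301.20 × 1.3741 ≈ 1787.95.

1788 px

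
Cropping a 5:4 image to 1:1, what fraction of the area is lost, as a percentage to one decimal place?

1:1 is narrower than 5:4, so the crop keeps the full height and trims the width.
Fraction kept = (1.000)/(1.250) ≈ 80.00%, so 20.00% is lost.

20.0%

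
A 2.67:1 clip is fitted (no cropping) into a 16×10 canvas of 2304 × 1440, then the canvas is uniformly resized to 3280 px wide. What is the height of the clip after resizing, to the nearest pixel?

Fitted into 2304×1440, the clip spans the width; its height is 2304 / 2.670 ≈ 862.92 px.
Resizing to 3280 px wide multiplies everything by 1.4236: 862.92 → 1228.46 px.

1228 px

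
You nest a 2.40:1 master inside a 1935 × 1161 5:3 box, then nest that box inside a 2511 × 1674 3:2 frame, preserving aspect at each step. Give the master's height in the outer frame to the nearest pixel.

1046 px

2.40:1 in 1935×1161: fills the width, so the master is 1935.00 × 806.25.
The 5:3 canvas is width-limited in 2511×1674, giving 2511.00 × 1506.60; scale factor 1.2977.
Applying the same ×1.2977: 806.25 → 1046.25.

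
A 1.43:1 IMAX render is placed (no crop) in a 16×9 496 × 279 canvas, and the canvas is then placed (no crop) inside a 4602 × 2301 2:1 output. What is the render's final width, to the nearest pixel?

3290 px

1.43:1 IMAX in 496×279: fills the height, so the render is 398.97 × 279.00.
16×9 in 4602×2301: fills the height, so the intermediate becomes 4090.67 × 2301.00 — a scale of ×8.2473.
So the render's width is 398.97 × 8.2473 ≈ 3290.43.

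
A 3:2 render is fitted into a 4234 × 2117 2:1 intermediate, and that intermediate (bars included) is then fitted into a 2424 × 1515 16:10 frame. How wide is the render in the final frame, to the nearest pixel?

1818 px

3:2 in 4234×2117: fills the height, so the render is 3175.50 × 2117.00.
The 2:1 canvas is width-limited in 2424×1515, giving 2424.00 × 1212.00; scale factor 0.5725.
Applying the same ×0.5725: 3175.50 → 1818.00.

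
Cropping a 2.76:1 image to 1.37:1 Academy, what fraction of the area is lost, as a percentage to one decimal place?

50.4%

The height stays; only width is cut (since 1.37:1 Academy is narrower than 2.76:1).
(1.370)/(2.760) ≈ 0.496 of the area survives, leaving 50.36% discarded.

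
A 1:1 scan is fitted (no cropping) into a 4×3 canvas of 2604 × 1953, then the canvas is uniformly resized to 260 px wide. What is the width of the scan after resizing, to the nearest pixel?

In the 2604×1953 frame the scan fills the height: width = 1953 × 1/1 ≈ 1953.00 px.
Scaling 2604 → 260 is ×0.0998, so the width becomes 1953.00 × 0.0998 ≈ 195.00 px.

195 px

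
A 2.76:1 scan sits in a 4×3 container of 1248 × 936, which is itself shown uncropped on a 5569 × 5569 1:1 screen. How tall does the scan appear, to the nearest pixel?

Inside the 1248×936 canvas the scan is width-limited at 1248.00 × 452.17.
Second fit — the 4×3 canvas into 5569×5569 spans the width: 5569.00 × 4176.75 (×4.4623 from 1248×936).
So the scan's height is 452.17 × 4.4623 ≈ 2017.75.

2018 px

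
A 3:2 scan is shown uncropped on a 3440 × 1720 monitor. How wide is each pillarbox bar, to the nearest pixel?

3:2 (1.500) < Univisium 2:1 (2.000), so the scan fills the height.
Content width = 1720 × 3/2 ≈ 2580.00 px.
Black = 3440 − 2580.00 = 860.00 px, or 430.00 per bar.

430 px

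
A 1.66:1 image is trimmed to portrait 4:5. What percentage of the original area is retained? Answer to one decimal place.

The height stays; only width is cut (since portrait 4:5 is narrower than 1.66:1).
Fraction kept = (0.800)/(1.660) ≈ 48.19%.

48.2%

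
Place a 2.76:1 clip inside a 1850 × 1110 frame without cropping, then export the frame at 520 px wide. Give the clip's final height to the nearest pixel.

188 px

In the 1850×1110 frame the clip fills the width: height = 1850 / 2.760 ≈ 670.29 px.
Scaling 1850 → 520 is ×0.2811, so the height becomes 670.29 × 0.2811 ≈ 188.41 px.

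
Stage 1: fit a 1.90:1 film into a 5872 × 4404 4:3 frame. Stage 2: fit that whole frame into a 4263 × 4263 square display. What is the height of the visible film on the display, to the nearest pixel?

First fit — 1.90:1 into 5872×4404 spans the width: 5872.00 × 3090.53.
Second fit — the 4:3 canvas into 4263×4263 spans the width: 4263.00 × 3197.25 (×0.7260 from 5872×4404).
So the film's height is 3090.53 × 0.7260 ≈ 2243.68.

2244 px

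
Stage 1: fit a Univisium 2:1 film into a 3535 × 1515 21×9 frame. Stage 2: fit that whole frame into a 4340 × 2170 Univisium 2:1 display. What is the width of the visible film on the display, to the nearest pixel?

Univisium 2:1 in 3535×1515: fills the height, so the film is 3030.00 × 1515.00.
Second fit — the 21×9 canvas into 4340×2170 spans the width: 4340.00 × 1860.00 (×1.2277 from 3535×1515).
So the film's width is 3030.00 × 1.2277 ≈ 3720.00.

3720 px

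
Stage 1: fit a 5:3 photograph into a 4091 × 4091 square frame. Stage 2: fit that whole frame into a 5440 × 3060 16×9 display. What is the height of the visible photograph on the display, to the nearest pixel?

1836 px

5:3 in 4091×4091: fills the width, so the photograph is 4091.00 × 2454.60.
The square canvas is height-limited in 5440×3060, giving 3060.00 × 3060.00; scale factor 0.7480.
So the photograph's height is 2454.60 × 0.7480 ≈ 1836.00.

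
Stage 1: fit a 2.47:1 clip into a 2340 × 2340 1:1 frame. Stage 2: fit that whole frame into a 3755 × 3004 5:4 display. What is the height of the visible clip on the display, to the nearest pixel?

1216 px

First fit — 2.47:1 into 2340×2340 spans the width: 2340.00 × 947.37.
The 1:1 canvas is height-limited in 3755×3004, giving 3004.00 × 3004.00; scale factor 1.2838.
Applying the same ×1.2838: 947.37 → 1216.19.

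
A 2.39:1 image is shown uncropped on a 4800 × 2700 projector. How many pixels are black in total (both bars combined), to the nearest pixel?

3319833 pixels

Since 2.390 > 1.778, the image is width-limited.
That makes the image 2008.3682 px tall (4800 / 2.390).
2700 − 2008.3682 = 691.6318 px of bars.
That's 691.6318 × 4800 ≈ 3319833 black pixels.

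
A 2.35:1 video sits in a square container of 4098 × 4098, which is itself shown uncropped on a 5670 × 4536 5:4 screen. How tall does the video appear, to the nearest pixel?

Inside the 4098×4098 canvas the video is width-limited at 4098.00 × 1743.83.
square in 5670×4536: fills the height, so the intermediate becomes 4536.00 × 4536.00 — a scale of ×1.1069.
Applying the same ×1.1069: 1743.83 → 1930.21.

1930 px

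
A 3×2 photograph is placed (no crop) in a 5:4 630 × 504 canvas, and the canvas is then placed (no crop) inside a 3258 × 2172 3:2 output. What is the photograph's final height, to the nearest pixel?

1810 px

Inside the 630×504 canvas the photograph is width-limited at 630.00 × 420.00.
5:4 in 3258×2172: fills the height, so the intermediate becomes 2715.00 × 2172.00 — a scale of ×4.3095.
So the photograph's height is 420.00 × 4.3095 ≈ 1810.00.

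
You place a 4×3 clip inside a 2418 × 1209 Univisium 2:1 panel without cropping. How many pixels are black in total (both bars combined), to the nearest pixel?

974454 pixels

Since 1.333 < 2.000, the clip is height-limited.
That makes the image 1612.0000 px wide (1209 × 4/3).
Leftover width: 2418 − 1612.0000 = 806.0000 px.
Across the 1209-px span: 806.0000 × 1209 ≈ 974454 px.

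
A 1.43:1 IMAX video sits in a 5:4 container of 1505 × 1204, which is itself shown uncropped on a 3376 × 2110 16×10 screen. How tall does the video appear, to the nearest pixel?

First fit — 1.43:1 IMAX into 1505×1204 spans the width: 1505.00 × 1052.45.
The 5:4 canvas is height-limited in 3376×2110, giving 2637.50 × 2110.00; scale factor 1.7525.
So the video's height is 1052.45 × 1.7525 ≈ 1844.41.

1844 px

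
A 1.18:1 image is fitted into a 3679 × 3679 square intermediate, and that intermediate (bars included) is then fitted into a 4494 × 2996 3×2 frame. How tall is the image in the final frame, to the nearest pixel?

2539 px

Inside the 3679×3679 canvas the image is width-limited at 3679.00 × 3117.80.
Second fit — the square canvas into 4494×2996 spans the height: 2996.00 × 2996.00 (×0.8144 from 3679×3679).
Applying the same ×0.8144: 3117.80 → 2538.98.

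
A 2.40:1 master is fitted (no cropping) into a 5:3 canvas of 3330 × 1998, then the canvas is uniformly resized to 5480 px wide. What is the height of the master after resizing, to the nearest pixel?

In the 3330×1998 frame the master fills the width: height = 3330 / 2.400 ≈ 1387.50 px.
Scaling 3330 → 5480 is ×1.6456, so the height becomes 1387.50 × 1.6456 ≈ 2283.33 px.

2283 px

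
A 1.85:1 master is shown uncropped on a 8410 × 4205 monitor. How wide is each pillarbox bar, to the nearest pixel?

1.85:1 is narrower than Univisium 2:1, so it spans the full height.
Content width = 4205 × 1.850 ≈ 7779.25 px.
8410 − 7779.25 = 630.75 px of bars (315.38 each).

315 px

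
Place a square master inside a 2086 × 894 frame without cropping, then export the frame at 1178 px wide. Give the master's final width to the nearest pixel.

At 2086×894 the master is height-limited, so width = 894 × 1/1 ≈ 894.00 px.
Resizing to 1178 px wide multiplies everything by 0.5647: 894.00 → 504.86 px.

505 px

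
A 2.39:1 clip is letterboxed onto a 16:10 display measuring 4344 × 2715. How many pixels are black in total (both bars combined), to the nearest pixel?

2.39:1 (2.390) > 16:10 (1.600), so the clip fills the width.
The clip is 4344 / 2.390 ≈ 1817.5732 px tall.
Black = 2715 − 1817.5732 = 897.4268 px.
Across the 4344-px span: 897.4268 × 4344 ≈ 3898422 px.

3898422 pixels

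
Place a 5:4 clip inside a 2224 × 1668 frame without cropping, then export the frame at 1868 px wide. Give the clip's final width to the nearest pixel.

Fitted into 2224×1668, the clip spans the height; its width is 1668 × 5/4 ≈ 2085.00 px.
The frame scales by 1868/2224 = 0.8399; 2085.00 × 0.8399 ≈ 1751.25 px.

1751 px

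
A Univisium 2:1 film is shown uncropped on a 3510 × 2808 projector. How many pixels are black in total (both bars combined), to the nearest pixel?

Univisium 2:1 is wider than 5:4, so it spans the full width.
The film is 3510 × 1/2 ≈ 1755.0000 px tall.
Leftover height: 2808 − 1755.0000 = 1053.0000 px.
Across the 3510-px span: 1053.0000 × 3510 ≈ 3696030 px.

3696030 pixels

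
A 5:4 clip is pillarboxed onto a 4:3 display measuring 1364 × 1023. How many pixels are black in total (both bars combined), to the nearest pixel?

Since 1.250 < 1.333, the clip is height-limited.
The clip is 1023 × 5/4 ≈ 1278.7500 px wide.
1364 − 1278.7500 = 85.2500 px of bars.
Bar area = 85.2500 × 1023 ≈ 87211 px.

87211 pixels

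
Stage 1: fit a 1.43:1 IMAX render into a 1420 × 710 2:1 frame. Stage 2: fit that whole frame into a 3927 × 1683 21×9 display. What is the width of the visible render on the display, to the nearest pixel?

2407 px

1.43:1 IMAX in 1420×710: fills the height, so the render is 1015.30 × 710.00.
2:1 in 3927×1683: fills the height, so the intermediate becomes 3366.00 × 1683.00 — a scale of ×2.3704.
Applying the same ×2.3704: 1015.30 → 2406.69.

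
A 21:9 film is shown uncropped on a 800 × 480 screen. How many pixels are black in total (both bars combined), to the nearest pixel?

Since 2.333 > 1.667, the film is width-limited.
The film is 800 × 9/21 ≈ 342.8571 px tall.
480 − 342.8571 = 137.1429 px of bars.
Across the 800-px span: 137.1429 × 800 ≈ 109714 px.

109714 pixels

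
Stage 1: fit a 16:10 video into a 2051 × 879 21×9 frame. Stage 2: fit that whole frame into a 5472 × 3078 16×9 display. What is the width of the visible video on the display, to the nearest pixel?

First fit — 16:10 into 2051×879 spans the height: 1406.40 × 879.00.
21×9 in 5472×3078: fills the width, so the intermediate becomes 5472.00 × 2345.14 — a scale of ×2.6680.
The video scales with it: width 1406.40 × 2.6680 ≈ 3752.23.

3752 px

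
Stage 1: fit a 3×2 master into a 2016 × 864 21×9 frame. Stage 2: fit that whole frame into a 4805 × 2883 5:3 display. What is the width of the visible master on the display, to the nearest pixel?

3089 px

First fit — 3×2 into 2016×864 spans the height: 1296.00 × 864.00.
The 21×9 canvas is width-limited in 4805×2883, giving 4805.00 × 2059.29; scale factor 2.3834.
So the master's width is 1296.00 × 2.3834 ≈ 3088.93.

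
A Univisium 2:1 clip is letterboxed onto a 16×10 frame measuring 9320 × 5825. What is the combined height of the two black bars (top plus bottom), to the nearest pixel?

1165 px

Univisium 2:1 (2.000) > 16×10 (1.600), so the clip fills the width.
That makes the image 4660.00 px tall (9320 × 1/2).
5825 − 4660.00 = 1165.00 px of bars.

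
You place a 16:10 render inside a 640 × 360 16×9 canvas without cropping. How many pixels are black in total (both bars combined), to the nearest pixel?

23040 pixels

Since 1.600 < 1.778, the render is height-limited.
That makes the image 576.0000 px wide (360 × 16/10).
640 − 576.0000 = 64.0000 px of bars.
That's 64.0000 × 360 ≈ 23040 black pixels.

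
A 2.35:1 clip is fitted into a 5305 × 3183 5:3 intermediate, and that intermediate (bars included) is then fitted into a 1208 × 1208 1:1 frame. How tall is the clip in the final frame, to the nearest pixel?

514 px

First fit — 2.35:1 into 5305×3183 spans the width: 5305.00 × 2257.45.
5:3 in 1208×1208: fills the width, so the intermediate becomes 1208.00 × 724.80 — a scale of ×0.2277.
Applying the same ×0.2277: 2257.45 → 514.04.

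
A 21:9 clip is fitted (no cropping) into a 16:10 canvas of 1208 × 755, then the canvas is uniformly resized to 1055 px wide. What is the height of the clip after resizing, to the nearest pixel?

Fitted into 1208×755, the clip spans the width; its height is 1208 × 9/21 ≈ 517.71 px.
Resizing to 1055 px wide multiplies everything by 0.8733: 517.71 → 452.14 px.

452 px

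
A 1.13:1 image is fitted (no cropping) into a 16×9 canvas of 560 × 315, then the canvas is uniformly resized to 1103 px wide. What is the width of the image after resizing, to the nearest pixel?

Fitted into 560×315, the image spans the height; its width is 315 × 1.130 ≈ 355.95 px.
The frame scales by 1103/560 = 1.9696; 355.95 × 1.9696 ≈ 701.09 px.

701 px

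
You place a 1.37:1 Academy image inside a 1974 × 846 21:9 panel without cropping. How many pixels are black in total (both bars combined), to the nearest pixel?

689473 pixels

Since 1.370 < 2.333, the image is height-limited.
That makes the image 1159.0200 px wide (846 × 1.370).
Black = 1974 − 1159.0200 = 814.9800 px.
Bar area = 814.9800 × 846 ≈ 689473 px.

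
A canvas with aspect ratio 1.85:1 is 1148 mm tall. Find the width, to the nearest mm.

2124 mm

At 1.85:1, 1148 × 1.850 ≈ 2123.80.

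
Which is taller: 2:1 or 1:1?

1:1

2 and 1; 2 > 1. The smaller width-to-height ratio is the taller frame.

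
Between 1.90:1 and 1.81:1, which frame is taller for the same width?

1.9 and 1.81; 1.9 > 1.81. The smaller width-to-height ratio is the taller frame.

1.81:1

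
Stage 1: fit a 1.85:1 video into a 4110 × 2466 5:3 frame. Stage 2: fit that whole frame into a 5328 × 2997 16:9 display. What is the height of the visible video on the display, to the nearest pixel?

2700 px

1.85:1 in 4110×2466: fills the width, so the video is 4110.00 × 2221.62.
The 5:3 canvas is height-limited in 5328×2997, giving 4995.00 × 2997.00; scale factor 1.2153.
So the video's height is 2221.62 × 1.2153 ≈ 2700.00.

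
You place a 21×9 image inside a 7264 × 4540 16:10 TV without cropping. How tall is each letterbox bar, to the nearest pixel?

713 px

Since 2.333 > 1.600, the image is width-limited.
Content height = 7264 × 9/21 ≈ 3113.14 px.
Black = 4540 − 3113.14 = 1426.86 px, or 713.43 per bar.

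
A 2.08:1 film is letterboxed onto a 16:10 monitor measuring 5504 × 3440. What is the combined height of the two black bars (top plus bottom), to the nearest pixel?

2.08:1 (2.080) > 16:10 (1.600), so the film fills the width.
That makes the image 2646.15 px tall (5504 / 2.080).
3440 − 2646.15 = 793.85 px of bars.

794 px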